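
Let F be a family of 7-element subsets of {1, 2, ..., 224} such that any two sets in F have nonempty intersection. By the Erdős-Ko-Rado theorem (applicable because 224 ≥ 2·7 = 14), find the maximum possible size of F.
max |F| = C(223, 6) = 159602946217

Erdős-Ko-Rado (1961): when n ≥ 2k, max |F| = C(n−1, k−1). The bound is attained by the star {A : i ∈ A} for any fixed i ∈ [n]. Here C(224−1, 7−1) = C(223, 6) = 159602946217.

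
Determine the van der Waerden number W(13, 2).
W(13, 2) = 13 + 1 = 14

A 2-term AP is any pair of integers, so a monochromatic 2-AP exists iff some colour is used at least twice. With 13 colours, the colouring i ↦ i on {1, ..., 13} uses each colour once, avoiding any monochromatic pair, so W(13, 2) > 13. For {1, ..., 14}, pigeonhole forces two integers of the same colour, which form a monochromatic 2-AP. Hence W(13, 2) = 14.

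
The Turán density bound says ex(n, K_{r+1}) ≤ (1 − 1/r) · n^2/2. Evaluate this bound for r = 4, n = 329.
Turán density bound = (3/4) · 329^2/2 = 324723/8 ≈ 40590.375

Turán's theorem: ex(n, K_{r+1}) is achieved by the complete r-partite Turán graph T(n, r) with parts as balanced as possible, and is at most (1 − 1/r) · n^2/2. For r = 4, n = 329: the density bound is (3/4) · 108241/2 = 324723/8 ≈ 40590.375. The integer-valued extremum is e(T(329, 4)) = 40590, which is strictly less than the density bound 324723/8 since 4 ∤ 329 (the parts of T(329, 4) cannot all be equal).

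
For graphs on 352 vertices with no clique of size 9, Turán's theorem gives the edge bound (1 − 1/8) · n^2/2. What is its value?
Turán density bound = (7/8) · 352^2/2 = 54208

Turán's theorem: ex(n, K_{r+1}) is achieved by the complete r-partite Turán graph T(n, r) with parts as balanced as possible, and is at most (1 − 1/r) · n^2/2. For r = 8, n = 352: the density bound is (7/8) · 123904/2 = 54208. Since 8 ∣ 352, the Turán graph T(352, 8) has parts of equal size 44, and its edge count e(T(352, 8)) = 54208 attains the density bound exactly.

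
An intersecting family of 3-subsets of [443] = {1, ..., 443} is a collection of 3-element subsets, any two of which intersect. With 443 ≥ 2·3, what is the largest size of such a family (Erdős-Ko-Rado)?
max |F| = C(442, 2) = 97461

Erdős-Ko-Rado (1961): when n ≥ 2k, max |F| = C(n−1, k−1). The bound is attained by the star {A : i ∈ A} for any fixed i ∈ [n]. Here C(443−1, 3−1) = C(442, 2) = 97461.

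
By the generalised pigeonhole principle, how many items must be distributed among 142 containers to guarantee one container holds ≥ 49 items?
n = (49 − 1)·142 + 1 = 6817

By the generalised pigeonhole principle, to guarantee some box contains ≥ r objects we need more than (r − 1) · k objects total. Threshold: n = (r − 1) · k + 1. With r = 49 and k = 142: n = 48 · 142 + 1 = 6816 + 1 = 6817. For n = 6816 = 48 · 142, we can put exactly 48 objects in every box, avoiding 49 in any single one — so 6817 is tight.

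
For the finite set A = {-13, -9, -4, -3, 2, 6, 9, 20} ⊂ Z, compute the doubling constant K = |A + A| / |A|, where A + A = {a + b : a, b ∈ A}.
K = |A + A| / |A| = 33/8

Enumerate A + A = {a + b : a, b ∈ A}. With |A| = 8, there are |A|^2 = 64 ordered sum pairs; collecting distinct values, A + A = {-26, -22, -18, -17, -16, -13, -12, -11, -8, -7, -6, -4, -3, -2, -1, 0, 2, 3, 4, 5, 6, 7, 8, 11, 12, 15, 16, 17, 18, 22, 26, 29, 40}, so |A + A| = 33. Thus K = 33/8. For comparison, the minimum possible |A + A| over all 8-element sets is 2·8 − 1 = 15 (so min K = 15/8), attained only by arithmetic progressions.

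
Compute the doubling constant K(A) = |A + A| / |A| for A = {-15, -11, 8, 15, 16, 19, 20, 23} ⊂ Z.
K = |A + A| / |A| = 29/8

Enumerate A + A = {a + b : a, b ∈ A}. With |A| = 8, there are |A|^2 = 64 ordered sum pairs; collecting distinct values, A + A = {-30, -26, -22, -7, -3, 0, 1, 4, 5, 8, 9, 12, 16, 23, 24, 27, 28, 30, 31, 32, 34, 35, 36, 38, 39, 40, 42, 43, 46}, so |A + A| = 29. Thus K = 29/8. For comparison, the minimum possible |A + A| over all 8-element sets is 2·8 − 1 = 15 (so min K = 15/8), attained only by arithmetic progressions.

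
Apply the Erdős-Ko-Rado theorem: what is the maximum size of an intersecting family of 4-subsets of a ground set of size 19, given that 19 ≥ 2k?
max |F| = C(18, 3) = 816

The Erdős-Ko-Rado theorem states: for n ≥ 2k, an intersecting family of k-subsets of an n-element set has size at most C(n − 1, k − 1), with equality for 'star' families {A ⊆ [n] : |A| = k, i ∈ A} (fix an element i). For n = 19, k = 4: C(18, 3) = 816.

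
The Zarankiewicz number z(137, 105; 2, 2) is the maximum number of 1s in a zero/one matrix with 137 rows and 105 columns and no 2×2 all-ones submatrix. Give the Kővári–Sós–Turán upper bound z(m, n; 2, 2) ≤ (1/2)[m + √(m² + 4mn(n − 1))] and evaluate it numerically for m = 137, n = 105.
z(137, 105; 2, 2) ≤ (1/2)[137 + √(137² + 4·137·105·104)] = (1/2)[137 + √6002929] = 1293.5438

Kővári–Sós–Turán: let r_1, ..., r_137 be the row sums and z = Σ r_i the total number of 1s. Each pair of columns can share at most one row with both entries 1 (else a 2×2 all-ones block appears), so Σ_i C(r_i, 2) ≤ C(105, 2) = 5460. By convexity Σ_i C(r_i, 2) ≥ 137·C(z/137, 2) = z(z − 137)/(2·137), giving z² − 137z − 137·105·104 ≤ 0 and hence z ≤ (1/2)[137 + √(18769 + 4·1496040)] = (1/2)[137 + √6002929] ≈ (1/2)(137 + 2450.0875) = 1293.5438.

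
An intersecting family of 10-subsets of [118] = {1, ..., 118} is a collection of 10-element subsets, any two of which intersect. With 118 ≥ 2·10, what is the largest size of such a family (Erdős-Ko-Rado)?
max |F| = C(117, 9) = 8258898672310

Erdős-Ko-Rado (1961): when n ≥ 2k, max |F| = C(n−1, k−1). The bound is attained by the star {A : i ∈ A} for any fixed i ∈ [n]. Here C(118−1, 10−1) = C(117, 9) = 8258898672310.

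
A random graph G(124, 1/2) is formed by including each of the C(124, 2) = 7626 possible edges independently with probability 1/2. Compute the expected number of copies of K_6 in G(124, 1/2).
E[# K_6] = C(124, 6) · (1/2)^C(6, 2) = 4465475476 / 2^15 = 1116368869/8192 ≈ 136275.496704

For each 6-subset S of vertices (there are C(124, 6) = 4465475476 such S), let X_S = 1 if S induces a K_6 (all C(6, 2) = 15 edges present). Then P(X_S = 1) = (1/2)^15 = 1/32768. By linearity of expectation, E[# K_6] = C(124, 6) · (1/2)^15 = 4465475476 / 32768 = 1116368869/8192 ≈ 136275.496704.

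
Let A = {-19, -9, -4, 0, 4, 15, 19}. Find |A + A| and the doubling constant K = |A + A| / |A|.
K = |A + A| / |A| = 23/7

Enumerate A + A = {a + b : a, b ∈ A}. With |A| = 7, there are |A|^2 = 49 ordered sum pairs; collecting distinct values, A + A = {-38, -28, -23, -19, -18, -15, -13, -9, -8, -5, -4, 0, 4, 6, 8, 10, 11, 15, 19, 23, 30, 34, 38}, so |A + A| = 23. Thus K = 23/7. For comparison, the minimum possible |A + A| over all 7-element sets is 2·7 − 1 = 13 (so min K = 13/7), attained only by arithmetic progressions.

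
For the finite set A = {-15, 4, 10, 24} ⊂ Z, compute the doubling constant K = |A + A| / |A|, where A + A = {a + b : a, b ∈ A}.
K = |A + A| / |A| = 10/4 = 5/2

Enumerate A + A = {a + b : a, b ∈ A}. With |A| = 4, there are |A|^2 = 16 ordered sum pairs; collecting distinct values, A + A = {-30, -11, -5, 8, 9, 14, 20, 28, 34, 48}, so |A + A| = 10. Thus K = 10/4 = 5/2. For comparison, the minimum possible |A + A| over all 4-element sets is 2·4 − 1 = 7 (so min K = 7/4), attained only by arithmetic progressions.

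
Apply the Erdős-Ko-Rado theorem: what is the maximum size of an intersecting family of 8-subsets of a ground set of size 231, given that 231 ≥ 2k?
max |F| = C(230, 7) = 6160734055200

The Erdős-Ko-Rado theorem states: for n ≥ 2k, an intersecting family of k-subsets of an n-element set has size at most C(n − 1, k − 1), with equality for 'star' families {A ⊆ [n] : |A| = k, i ∈ A} (fix an element i). For n = 231, k = 8: C(230, 7) = 6160734055200.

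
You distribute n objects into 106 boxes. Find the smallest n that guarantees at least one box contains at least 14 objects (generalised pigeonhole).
n = (14 − 1)·106 + 1 = 1379

By the generalised pigeonhole principle, to guarantee some box contains ≥ r objects we need more than (r − 1) · k objects total. Threshold: n = (r − 1) · k + 1. With r = 14 and k = 106: n = 13 · 106 + 1 = 1378 + 1 = 1379. For n = 1378 = 13 · 106, we can put exactly 13 objects in every box, avoiding 14 in any single one — so 1379 is tight.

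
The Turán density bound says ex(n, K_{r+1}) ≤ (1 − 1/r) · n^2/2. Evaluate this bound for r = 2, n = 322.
Turán density bound = (1/2) · 322^2/2 = 25921

Turán's theorem: ex(n, K_{r+1}) is achieved by the complete r-partite Turán graph T(n, r) with parts as balanced as possible, and is at most (1 − 1/r) · n^2/2. For r = 2, n = 322: the density bound is (1/2) · 103684/2 = 25921. Since 2 ∣ 322, the Turán graph T(322, 2) has parts of equal size 161, and its edge count e(T(322, 2)) = 25921 attains the density bound exactly.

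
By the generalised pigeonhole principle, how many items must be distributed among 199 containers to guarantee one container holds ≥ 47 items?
n = (47 − 1)·199 + 1 = 9155

By the generalised pigeonhole principle, to guarantee some box contains ≥ r objects we need more than (r − 1) · k objects total. Threshold: n = (r − 1) · k + 1. With r = 47 and k = 199: n = 46 · 199 + 1 = 9154 + 1 = 9155. For n = 9154 = 46 · 199, we can put exactly 46 objects in every box, avoiding 47 in any single one — so 9155 is tight.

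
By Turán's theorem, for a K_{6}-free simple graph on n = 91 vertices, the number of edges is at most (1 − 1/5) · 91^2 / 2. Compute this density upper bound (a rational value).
Turán density bound = (4/5) · 91^2/2 = 16562/5 ≈ 3312.4

Turán's theorem: ex(n, K_{r+1}) is achieved by the complete r-partite Turán graph T(n, r) with parts as balanced as possible, and is at most (1 − 1/r) · n^2/2. For r = 5, n = 91: the density bound is (4/5) · 8281/2 = 16562/5 ≈ 3312.4. The integer-valued extremum is e(T(91, 5)) = 3312, which is strictly less than the density bound 16562/5 since 5 ∤ 91 (the parts of T(91, 5) cannot all be equal).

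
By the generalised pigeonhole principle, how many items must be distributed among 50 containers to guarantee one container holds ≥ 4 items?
n = (4 − 1)·50 + 1 = 151

By the generalised pigeonhole principle, to guarantee some box contains ≥ r objects we need more than (r − 1) · k objects total. Threshold: n = (r − 1) · k + 1. With r = 4 and k = 50: n = 3 · 50 + 1 = 150 + 1 = 151. For n = 150 = 3 · 50, we can put exactly 3 objects in every box, avoiding 4 in any single one — so 151 is tight.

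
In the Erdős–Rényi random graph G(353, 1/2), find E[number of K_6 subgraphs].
E[# K_6] = C(353, 6) · (1/2)^C(6, 2) = 2574925713360 / 2^15 = 160932857085/2048 ≈ 78580496.623535

For each 6-subset S of vertices (there are C(353, 6) = 2574925713360 such S), let X_S = 1 if S induces a K_6 (all C(6, 2) = 15 edges present). Then P(X_S = 1) = (1/2)^15 = 1/32768. By linearity of expectation, E[# K_6] = C(353, 6) · (1/2)^15 = 2574925713360 / 32768 = 160932857085/2048 ≈ 78580496.623535.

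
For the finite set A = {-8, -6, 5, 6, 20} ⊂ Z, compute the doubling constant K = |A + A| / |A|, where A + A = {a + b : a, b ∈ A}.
K = |A + A| / |A| = 14/5

Enumerate A + A = {a + b : a, b ∈ A}. With |A| = 5, there are |A|^2 = 25 ordered sum pairs; collecting distinct values, A + A = {-16, -14, -12, -3, -2, -1, 0, 10, 11, 12, 14, 25, 26, 40}, so |A + A| = 14. Thus K = 14/5. For comparison, the minimum possible |A + A| over all 5-element sets is 2·5 − 1 = 9 (so min K = 9/5), attained only by arithmetic progressions.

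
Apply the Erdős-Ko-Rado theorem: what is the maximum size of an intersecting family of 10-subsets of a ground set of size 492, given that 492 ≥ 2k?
max |F| = C(491, 9) = 4245635264147361315

The Erdős-Ko-Rado theorem states: for n ≥ 2k, an intersecting family of k-subsets of an n-element set has size at most C(n − 1, k − 1), with equality for 'star' families {A ⊆ [n] : |A| = k, i ∈ A} (fix an element i). For n = 492, k = 10: C(491, 9) = 4245635264147361315.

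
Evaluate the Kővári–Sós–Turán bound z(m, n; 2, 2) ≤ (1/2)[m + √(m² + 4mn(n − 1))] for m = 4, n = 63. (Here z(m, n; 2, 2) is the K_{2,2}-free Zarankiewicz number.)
z(4, 63; 2, 2) ≤ (1/2)[4 + √(4² + 4·4·63·62)] = (1/2)[4 + √62512] = 127.012

Kővári–Sós–Turán: let r_1, ..., r_4 be the row sums and z = Σ r_i the total number of 1s. Each pair of columns can share at most one row with both entries 1 (else a 2×2 all-ones block appears), so Σ_i C(r_i, 2) ≤ C(63, 2) = 1953. By convexity Σ_i C(r_i, 2) ≥ 4·C(z/4, 2) = z(z − 4)/(2·4), giving z² − 4z − 4·63·62 ≤ 0 and hence z ≤ (1/2)[4 + √(16 + 4·15624)] = (1/2)[4 + √62512] ≈ (1/2)(4 + 250.024) = 127.012.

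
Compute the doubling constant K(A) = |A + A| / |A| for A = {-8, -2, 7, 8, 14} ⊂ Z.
K = |A + A| / |A| = 14/5

Enumerate A + A = {a + b : a, b ∈ A}. With |A| = 5, there are |A|^2 = 25 ordered sum pairs; collecting distinct values, A + A = {-16, -10, -4, -1, 0, 5, 6, 12, 14, 15, 16, 21, 22, 28}, so |A + A| = 14. Thus K = 14/5. For comparison, the minimum possible |A + A| over all 5-element sets is 2·5 − 1 = 9 (so min K = 9/5), attained only by arithmetic progressions.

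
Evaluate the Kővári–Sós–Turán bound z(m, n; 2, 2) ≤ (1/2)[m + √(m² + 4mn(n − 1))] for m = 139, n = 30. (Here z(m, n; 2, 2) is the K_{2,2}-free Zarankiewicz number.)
z(139, 30; 2, 2) ≤ (1/2)[139 + √(139² + 4·139·30·29)] = (1/2)[139 + √503041] = 424.1269

Kővári–Sós–Turán: let r_1, ..., r_139 be the row sums and z = Σ r_i the total number of 1s. Each pair of columns can share at most one row with both entries 1 (else a 2×2 all-ones block appears), so Σ_i C(r_i, 2) ≤ C(30, 2) = 435. By convexity Σ_i C(r_i, 2) ≥ 139·C(z/139, 2) = z(z − 139)/(2·139), giving z² − 139z − 139·30·29 ≤ 0 and hence z ≤ (1/2)[139 + √(19321 + 4·120930)] = (1/2)[139 + √503041] ≈ (1/2)(139 + 709.2538) = 424.1269.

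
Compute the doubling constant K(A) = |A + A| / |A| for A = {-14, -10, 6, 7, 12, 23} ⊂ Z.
K = |A + A| / |A| = 20/6 = 10/3

Enumerate A + A = {a + b : a, b ∈ A}. With |A| = 6, there are |A|^2 = 36 ordered sum pairs; collecting distinct values, A + A = {-28, -24, -20, -8, -7, -4, -3, -2, 2, 9, 12, 13, 14, 18, 19, 24, 29, 30, 35, 46}, so |A + A| = 20. Thus K = 20/6 = 10/3. For comparison, the minimum possible |A + A| over all 6-element sets is 2·6 − 1 = 11 (so min K = 11/6), attained only by arithmetic progressions.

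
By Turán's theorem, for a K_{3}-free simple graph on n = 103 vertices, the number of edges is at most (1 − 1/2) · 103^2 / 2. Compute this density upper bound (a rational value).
Turán density bound = (1/2) · 103^2/2 = 10609/4 ≈ 2652.25

Turán's theorem: ex(n, K_{r+1}) is achieved by the complete r-partite Turán graph T(n, r) with parts as balanced as possible, and is at most (1 − 1/r) · n^2/2. For r = 2, n = 103: the density bound is (1/2) · 10609/2 = 10609/4 ≈ 2652.25. The integer-valued extremum is e(T(103, 2)) = 2652, which is strictly less than the density bound 10609/4 since 2 ∤ 103 (the parts of T(103, 2) cannot all be equal).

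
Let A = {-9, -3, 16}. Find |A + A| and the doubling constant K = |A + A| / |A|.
K = |A + A| / |A| = 6/3 = 2

Enumerate A + A = {a + b : a, b ∈ A}. With |A| = 3, there are |A|^2 = 9 ordered sum pairs; collecting distinct values, A + A = {-18, -12, -6, 7, 13, 32}, so |A + A| = 6. Thus K = 6/3 = 2. For comparison, the minimum possible |A + A| over all 3-element sets is 2·3 − 1 = 5 (so min K = 5/3), attained only by arithmetic progressions.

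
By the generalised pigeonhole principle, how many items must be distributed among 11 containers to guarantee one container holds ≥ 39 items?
n = (39 − 1)·11 + 1 = 419

By the generalised pigeonhole principle, to guarantee some box contains ≥ r objects we need more than (r − 1) · k objects total. Threshold: n = (r − 1) · k + 1. With r = 39 and k = 11: n = 38 · 11 + 1 = 418 + 1 = 419. For n = 418 = 38 · 11, we can put exactly 38 objects in every box, avoiding 39 in any single one — so 419 is tight.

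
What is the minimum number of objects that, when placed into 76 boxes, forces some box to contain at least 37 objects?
n = (37 − 1)·76 + 1 = 2737

By the generalised pigeonhole principle, to guarantee some box contains ≥ r objects we need more than (r − 1) · k objects total. Threshold: n = (r − 1) · k + 1. With r = 37 and k = 76: n = 36 · 76 + 1 = 2736 + 1 = 2737. For n = 2736 = 36 · 76, we can put exactly 36 objects in every box, avoiding 37 in any single one — so 2737 is tight.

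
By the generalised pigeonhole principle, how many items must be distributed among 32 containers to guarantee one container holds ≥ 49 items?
n = (49 − 1)·32 + 1 = 1537

By the generalised pigeonhole principle, to guarantee some box contains ≥ r objects we need more than (r − 1) · k objects total. Threshold: n = (r − 1) · k + 1. With r = 49 and k = 32: n = 48 · 32 + 1 = 1536 + 1 = 1537. For n = 1536 = 48 · 32, we can put exactly 48 objects in every box, avoiding 49 in any single one — so 1537 is tight.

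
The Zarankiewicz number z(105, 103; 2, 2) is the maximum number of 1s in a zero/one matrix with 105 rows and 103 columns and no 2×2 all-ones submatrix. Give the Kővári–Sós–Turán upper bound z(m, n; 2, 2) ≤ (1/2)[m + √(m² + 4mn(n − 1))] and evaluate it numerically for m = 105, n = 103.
z(105, 103; 2, 2) ≤ (1/2)[105 + √(105² + 4·105·103·102)] = (1/2)[105 + √4423545] = 1104.1113

Kővári–Sós–Turán: let r_1, ..., r_105 be the row sums and z = Σ r_i the total number of 1s. Each pair of columns can share at most one row with both entries 1 (else a 2×2 all-ones block appears), so Σ_i C(r_i, 2) ≤ C(103, 2) = 5253. By convexity Σ_i C(r_i, 2) ≥ 105·C(z/105, 2) = z(z − 105)/(2·105), giving z² − 105z − 105·103·102 ≤ 0 and hence z ≤ (1/2)[105 + √(11025 + 4·1103130)] = (1/2)[105 + √4423545] ≈ (1/2)(105 + 2103.2225) = 1104.1113.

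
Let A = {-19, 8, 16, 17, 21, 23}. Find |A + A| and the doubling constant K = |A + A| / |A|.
K = |A + A| / |A| = 21/6 = 7/2

Enumerate A + A = {a + b : a, b ∈ A}. With |A| = 6, there are |A|^2 = 36 ordered sum pairs; collecting distinct values, A + A = {-38, -11, -3, -2, 2, 4, 16, 24, 25, 29, 31, 32, 33, 34, 37, 38, 39, 40, 42, 44, 46}, so |A + A| = 21. Thus K = 21/6 = 7/2. For comparison, the minimum possible |A + A| over all 6-element sets is 2·6 − 1 = 11 (so min K = 11/6), attained only by arithmetic progressions.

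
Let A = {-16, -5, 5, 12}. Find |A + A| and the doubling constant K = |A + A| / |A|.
K = |A + A| / |A| = 10/4 = 5/2

Enumerate A + A = {a + b : a, b ∈ A}. With |A| = 4, there are |A|^2 = 16 ordered sum pairs; collecting distinct values, A + A = {-32, -21, -11, -10, -4, 0, 7, 10, 17, 24}, so |A + A| = 10. Thus K = 10/4 = 5/2. For comparison, the minimum possible |A + A| over all 4-element sets is 2·4 − 1 = 7 (so min K = 7/4), attained only by arithmetic progressions.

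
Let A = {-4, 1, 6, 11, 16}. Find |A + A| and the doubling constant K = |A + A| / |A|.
K = |A + A| / |A| = 9/5

Enumerate A + A = {a + b : a, b ∈ A}. With |A| = 5, there are |A|^2 = 25 ordered sum pairs; collecting distinct values, A + A = {-8, -3, 2, 7, 12, 17, 22, 27, 32}, so |A + A| = 9. Thus K = 9/5. Here |A + A| = 2|A| − 1 = 9, the minimum possible — so K = 9/5 is minimal, which holds iff A is an arithmetic progression.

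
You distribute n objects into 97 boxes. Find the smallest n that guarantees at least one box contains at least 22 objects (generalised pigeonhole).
n = (22 − 1)·97 + 1 = 2038

By the generalised pigeonhole principle, to guarantee some box contains ≥ r objects we need more than (r − 1) · k objects total. Threshold: n = (r − 1) · k + 1. With r = 22 and k = 97: n = 21 · 97 + 1 = 2037 + 1 = 2038. For n = 2037 = 21 · 97, we can put exactly 21 objects in every box, avoiding 22 in any single one — so 2038 is tight.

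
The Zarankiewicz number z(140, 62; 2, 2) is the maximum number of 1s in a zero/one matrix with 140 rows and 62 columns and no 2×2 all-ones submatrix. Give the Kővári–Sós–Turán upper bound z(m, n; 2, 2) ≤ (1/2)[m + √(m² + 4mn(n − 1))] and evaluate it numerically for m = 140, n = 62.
z(140, 62; 2, 2) ≤ (1/2)[140 + √(140² + 4·140·62·61)] = (1/2)[140 + √2137520] = 801.013

Kővári–Sós–Turán: let r_1, ..., r_140 be the row sums and z = Σ r_i the total number of 1s. Each pair of columns can share at most one row with both entries 1 (else a 2×2 all-ones block appears), so Σ_i C(r_i, 2) ≤ C(62, 2) = 1891. By convexity Σ_i C(r_i, 2) ≥ 140·C(z/140, 2) = z(z − 140)/(2·140), giving z² − 140z − 140·62·61 ≤ 0 and hence z ≤ (1/2)[140 + √(19600 + 4·529480)] = (1/2)[140 + √2137520] ≈ (1/2)(140 + 1462.026) = 801.013.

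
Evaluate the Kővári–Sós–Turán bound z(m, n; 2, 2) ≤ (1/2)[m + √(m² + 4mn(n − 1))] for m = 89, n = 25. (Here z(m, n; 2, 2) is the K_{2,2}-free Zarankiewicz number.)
z(89, 25; 2, 2) ≤ (1/2)[89 + √(89² + 4·89·25·24)] = (1/2)[89 + √221521] = 279.8301

Kővári–Sós–Turán: let r_1, ..., r_89 be the row sums and z = Σ r_i the total number of 1s. Each pair of columns can share at most one row with both entries 1 (else a 2×2 all-ones block appears), so Σ_i C(r_i, 2) ≤ C(25, 2) = 300. By convexity Σ_i C(r_i, 2) ≥ 89·C(z/89, 2) = z(z − 89)/(2·89), giving z² − 89z − 89·25·24 ≤ 0 and hence z ≤ (1/2)[89 + √(7921 + 4·53400)] = (1/2)[89 + √221521] ≈ (1/2)(89 + 470.6602) = 279.8301.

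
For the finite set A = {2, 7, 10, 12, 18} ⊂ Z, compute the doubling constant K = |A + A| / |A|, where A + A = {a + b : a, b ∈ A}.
K = |A + A| / |A| = 13/5

Enumerate A + A = {a + b : a, b ∈ A}. With |A| = 5, there are |A|^2 = 25 ordered sum pairs; collecting distinct values, A + A = {4, 9, 12, 14, 17, 19, 20, 22, 24, 25, 28, 30, 36}, so |A + A| = 13. Thus K = 13/5. For comparison, the minimum possible |A + A| over all 5-element sets is 2·5 − 1 = 9 (so min K = 9/5), attained only by arithmetic progressions.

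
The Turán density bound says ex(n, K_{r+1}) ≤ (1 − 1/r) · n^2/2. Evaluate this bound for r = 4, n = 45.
Turán density bound = (3/4) · 45^2/2 = 6075/8 ≈ 759.375

Turán's theorem: ex(n, K_{r+1}) is achieved by the complete r-partite Turán graph T(n, r) with parts as balanced as possible, and is at most (1 − 1/r) · n^2/2. For r = 4, n = 45: the density bound is (3/4) · 2025/2 = 6075/8 ≈ 759.375. The integer-valued extremum is e(T(45, 4)) = 759, which is strictly less than the density bound 6075/8 since 4 ∤ 45 (the parts of T(45, 4) cannot all be equal).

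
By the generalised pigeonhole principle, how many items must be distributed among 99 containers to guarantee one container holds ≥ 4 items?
n = (4 − 1)·99 + 1 = 298

By the generalised pigeonhole principle, to guarantee some box contains ≥ r objects we need more than (r − 1) · k objects total. Threshold: n = (r − 1) · k + 1. With r = 4 and k = 99: n = 3 · 99 + 1 = 297 + 1 = 298. For n = 297 = 3 · 99, we can put exactly 3 objects in every box, avoiding 4 in any single one — so 298 is tight.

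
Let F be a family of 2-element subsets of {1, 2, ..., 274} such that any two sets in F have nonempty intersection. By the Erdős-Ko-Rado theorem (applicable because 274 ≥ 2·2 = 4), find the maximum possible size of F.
max |F| = C(273, 1) = 273

Erdős-Ko-Rado (1961): when n ≥ 2k, max |F| = C(n−1, k−1). The bound is attained by the star {A : i ∈ A} for any fixed i ∈ [n]. Here C(274−1, 2−1) = C(273, 1) = 273.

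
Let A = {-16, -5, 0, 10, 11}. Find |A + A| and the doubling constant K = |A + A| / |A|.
K = |A + A| / |A| = 14/5

Enumerate A + A = {a + b : a, b ∈ A}. With |A| = 5, there are |A|^2 = 25 ordered sum pairs; collecting distinct values, A + A = {-32, -21, -16, -10, -6, -5, 0, 5, 6, 10, 11, 20, 21, 22}, so |A + A| = 14. Thus K = 14/5. For comparison, the minimum possible |A + A| over all 5-element sets is 2·5 − 1 = 9 (so min K = 9/5), attained only by arithmetic progressions.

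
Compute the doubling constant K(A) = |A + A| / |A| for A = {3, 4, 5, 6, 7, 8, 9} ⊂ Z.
K = |A + A| / |A| = 13/7

Enumerate A + A = {a + b : a, b ∈ A}. With |A| = 7, there are |A|^2 = 49 ordered sum pairs; collecting distinct values, A + A = {6, 7, 8, 9, 10, 11, 12, 13, 14, 15, 16, 17, 18}, so |A + A| = 13. Thus K = 13/7. Here |A + A| = 2|A| − 1 = 13, the minimum possible — so K = 13/7 is minimal, which holds iff A is an arithmetic progression.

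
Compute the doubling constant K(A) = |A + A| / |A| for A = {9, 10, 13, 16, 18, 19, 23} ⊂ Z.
K = |A + A| / |A| = 22/7

Enumerate A + A = {a + b : a, b ∈ A}. With |A| = 7, there are |A|^2 = 49 ordered sum pairs; collecting distinct values, A + A = {18, 19, 20, 22, 23, 25, 26, 27, 28, 29, 31, 32, 33, 34, 35, 36, 37, 38, 39, 41, 42, 46}, so |A + A| = 22. Thus K = 22/7. For comparison, the minimum possible |A + A| over all 7-element sets is 2·7 − 1 = 13 (so min K = 13/7), attained only by arithmetic progressions.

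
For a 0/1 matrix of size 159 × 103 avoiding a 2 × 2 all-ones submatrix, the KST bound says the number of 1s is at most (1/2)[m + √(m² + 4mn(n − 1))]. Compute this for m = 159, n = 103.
z(159, 103; 2, 2) ≤ (1/2)[159 + √(159² + 4·159·103·102)] = (1/2)[159 + √6707097] = 1374.4032

Kővári–Sós–Turán: let r_1, ..., r_159 be the row sums and z = Σ r_i the total number of 1s. Each pair of columns can share at most one row with both entries 1 (else a 2×2 all-ones block appears), so Σ_i C(r_i, 2) ≤ C(103, 2) = 5253. By convexity Σ_i C(r_i, 2) ≥ 159·C(z/159, 2) = z(z − 159)/(2·159), giving z² − 159z − 159·103·102 ≤ 0 and hence z ≤ (1/2)[159 + √(25281 + 4·1670454)] = (1/2)[159 + √6707097] ≈ (1/2)(159 + 2589.8064) = 1374.4032.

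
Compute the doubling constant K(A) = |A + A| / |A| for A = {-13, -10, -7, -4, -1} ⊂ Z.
K = |A + A| / |A| = 9/5

Enumerate A + A = {a + b : a, b ∈ A}. With |A| = 5, there are |A|^2 = 25 ordered sum pairs; collecting distinct values, A + A = {-26, -23, -20, -17, -14, -11, -8, -5, -2}, so |A + A| = 9. Thus K = 9/5. Here |A + A| = 2|A| − 1 = 9, the minimum possible — so K = 9/5 is minimal, which holds iff A is an arithmetic progression.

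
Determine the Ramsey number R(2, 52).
R(2, 52) = 52

R(2, k) = k for all k ≥ 2: in a 2-colouring of K_k, either some edge is red (a red K_2) or all edges are blue (a blue K_k). And K_{51} coloured all-blue has no blue K_52, so R(2, 52) > 51. Hence R(2, 52) = 52.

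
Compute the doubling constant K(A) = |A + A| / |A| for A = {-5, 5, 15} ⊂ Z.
K = |A + A| / |A| = 5/3

Enumerate A + A = {a + b : a, b ∈ A}. With |A| = 3, there are |A|^2 = 9 ordered sum pairs; collecting distinct values, A + A = {-10, 0, 10, 20, 30}, so |A + A| = 5. Thus K = 5/3. Here |A + A| = 2|A| − 1 = 5, the minimum possible — so K = 5/3 is minimal, which holds iff A is an arithmetic progression.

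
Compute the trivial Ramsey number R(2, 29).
R(2, 29) = 29

R(2, k) = k for all k ≥ 2: in a 2-colouring of K_k, either some edge is red (a red K_2) or all edges are blue (a blue K_k). And K_{28} coloured all-blue has no blue K_29, so R(2, 29) > 28. Hence R(2, 29) = 29.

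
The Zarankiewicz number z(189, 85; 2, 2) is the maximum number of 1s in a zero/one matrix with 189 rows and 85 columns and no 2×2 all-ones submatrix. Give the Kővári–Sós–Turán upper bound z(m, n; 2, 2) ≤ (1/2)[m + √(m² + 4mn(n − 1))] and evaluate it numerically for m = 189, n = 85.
z(189, 85; 2, 2) ≤ (1/2)[189 + √(189² + 4·189·85·84)] = (1/2)[189 + √5433561] = 1260

Kővári–Sós–Turán: let r_1, ..., r_189 be the row sums and z = Σ r_i the total number of 1s. Each pair of columns can share at most one row with both entries 1 (else a 2×2 all-ones block appears), so Σ_i C(r_i, 2) ≤ C(85, 2) = 3570. By convexity Σ_i C(r_i, 2) ≥ 189·C(z/189, 2) = z(z − 189)/(2·189), giving z² − 189z − 189·85·84 ≤ 0 and hence z ≤ (1/2)[189 + √(35721 + 4·1349460)] = (1/2)[189 + √5433561] ≈ (1/2)(189 + 2331) = 1260.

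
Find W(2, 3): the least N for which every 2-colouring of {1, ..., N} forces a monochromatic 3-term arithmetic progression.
W(2, 3) = 9

Lower bound: the 2-colouring RRBBRRBB of {1, ..., 8} (R at positions {1, 2, 5, 6}, B at {3, 4, 7, 8}) contains no monochromatic 3-term AP, so W(2, 3) > 8. Upper bound: a case analysis on any 2-colouring of {1, ..., 9} forces such an AP. Hence W(2, 3) = 9.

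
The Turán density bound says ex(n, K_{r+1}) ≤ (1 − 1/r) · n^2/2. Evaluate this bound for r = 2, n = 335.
Turán density bound = (1/2) · 335^2/2 = 112225/4 ≈ 28056.25

Turán's theorem: ex(n, K_{r+1}) is achieved by the complete r-partite Turán graph T(n, r) with parts as balanced as possible, and is at most (1 − 1/r) · n^2/2. For r = 2, n = 335: the density bound is (1/2) · 112225/2 = 112225/4 ≈ 28056.25. The integer-valued extremum is e(T(335, 2)) = 28056, which is strictly less than the density bound 112225/4 since 2 ∤ 335 (the parts of T(335, 2) cannot all be equal).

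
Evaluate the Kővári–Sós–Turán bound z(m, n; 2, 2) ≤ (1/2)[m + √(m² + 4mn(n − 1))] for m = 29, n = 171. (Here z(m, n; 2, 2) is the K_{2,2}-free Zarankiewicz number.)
z(29, 171; 2, 2) ≤ (1/2)[29 + √(29² + 4·29·171·170)] = (1/2)[29 + √3372961] = 932.7811

Kővári–Sós–Turán: let r_1, ..., r_29 be the row sums and z = Σ r_i the total number of 1s. Each pair of columns can share at most one row with both entries 1 (else a 2×2 all-ones block appears), so Σ_i C(r_i, 2) ≤ C(171, 2) = 14535. By convexity Σ_i C(r_i, 2) ≥ 29·C(z/29, 2) = z(z − 29)/(2·29), giving z² − 29z − 29·171·170 ≤ 0 and hence z ≤ (1/2)[29 + √(841 + 4·843030)] = (1/2)[29 + √3372961] ≈ (1/2)(29 + 1836.5623) = 932.7811.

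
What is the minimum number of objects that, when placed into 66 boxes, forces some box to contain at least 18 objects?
n = (18 − 1)·66 + 1 = 1123

By the generalised pigeonhole principle, to guarantee some box contains ≥ r objects we need more than (r − 1) · k objects total. Threshold: n = (r − 1) · k + 1. With r = 18 and k = 66: n = 17 · 66 + 1 = 1122 + 1 = 1123. For n = 1122 = 17 · 66, we can put exactly 17 objects in every box, avoiding 18 in any single one — so 1123 is tight.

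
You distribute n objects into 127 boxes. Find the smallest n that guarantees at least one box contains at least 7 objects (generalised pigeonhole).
n = (7 − 1)·127 + 1 = 763

By the generalised pigeonhole principle, to guarantee some box contains ≥ r objects we need more than (r − 1) · k objects total. Threshold: n = (r − 1) · k + 1. With r = 7 and k = 127: n = 6 · 127 + 1 = 762 + 1 = 763. For n = 762 = 6 · 127, we can put exactly 6 objects in every box, avoiding 7 in any single one — so 763 is tight.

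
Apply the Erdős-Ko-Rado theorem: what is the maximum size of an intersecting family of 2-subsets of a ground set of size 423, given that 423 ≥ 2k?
max |F| = C(422, 1) = 422

The Erdős-Ko-Rado theorem states: for n ≥ 2k, an intersecting family of k-subsets of an n-element set has size at most C(n − 1, k − 1), with equality for 'star' families {A ⊆ [n] : |A| = k, i ∈ A} (fix an element i). For n = 423, k = 2: C(422, 1) = 422.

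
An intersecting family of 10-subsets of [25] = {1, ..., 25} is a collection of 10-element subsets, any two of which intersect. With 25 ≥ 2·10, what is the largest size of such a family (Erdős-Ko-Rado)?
max |F| = C(24, 9) = 1307504

The Erdős-Ko-Rado theorem states: for n ≥ 2k, an intersecting family of k-subsets of an n-element set has size at most C(n − 1, k − 1), with equality for 'star' families {A ⊆ [n] : |A| = k, i ∈ A} (fix an element i). For n = 25, k = 10: C(24, 9) = 1307504.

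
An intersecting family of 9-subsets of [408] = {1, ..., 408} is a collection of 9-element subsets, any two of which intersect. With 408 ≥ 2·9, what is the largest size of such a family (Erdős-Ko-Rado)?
max |F| = C(407, 8) = 17424959239309050

The Erdős-Ko-Rado theorem states: for n ≥ 2k, an intersecting family of k-subsets of an n-element set has size at most C(n − 1, k − 1), with equality for 'star' families {A ⊆ [n] : |A| = k, i ∈ A} (fix an element i). For n = 408, k = 9: C(407, 8) = 17424959239309050.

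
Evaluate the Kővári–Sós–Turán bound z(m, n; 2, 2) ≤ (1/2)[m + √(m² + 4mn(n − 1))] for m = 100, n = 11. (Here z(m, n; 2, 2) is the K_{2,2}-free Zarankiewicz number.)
z(100, 11; 2, 2) ≤ (1/2)[100 + √(100² + 4·100·11·10)] = (1/2)[100 + √54000] = 166.1895

Kővári–Sós–Turán: let r_1, ..., r_100 be the row sums and z = Σ r_i the total number of 1s. Each pair of columns can share at most one row with both entries 1 (else a 2×2 all-ones block appears), so Σ_i C(r_i, 2) ≤ C(11, 2) = 55. By convexity Σ_i C(r_i, 2) ≥ 100·C(z/100, 2) = z(z − 100)/(2·100), giving z² − 100z − 100·11·10 ≤ 0 and hence z ≤ (1/2)[100 + √(10000 + 4·11000)] = (1/2)[100 + √54000] ≈ (1/2)(100 + 232.379) = 166.1895.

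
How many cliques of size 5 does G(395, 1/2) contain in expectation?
E[# K_5] = C(395, 5) · (1/2)^C(5, 2) = 78120937454 / 2^10 = 39060468727/512 ≈ 76289977.982422

For each 5-subset S of vertices (there are C(395, 5) = 78120937454 such S), let X_S = 1 if S induces a K_5 (all C(5, 2) = 10 edges present). Then P(X_S = 1) = (1/2)^10 = 1/1024. By linearity of expectation, E[# K_5] = C(395, 5) · (1/2)^10 = 78120937454 / 1024 = 39060468727/512 ≈ 76289977.982422.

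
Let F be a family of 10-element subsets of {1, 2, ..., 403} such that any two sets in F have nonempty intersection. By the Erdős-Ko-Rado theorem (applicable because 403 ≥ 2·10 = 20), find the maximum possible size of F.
max |F| = C(402, 9) = 690402510704386700

Erdős-Ko-Rado (1961): when n ≥ 2k, max |F| = C(n−1, k−1). The bound is attained by the star {A : i ∈ A} for any fixed i ∈ [n]. Here C(403−1, 10−1) = C(402, 9) = 690402510704386700.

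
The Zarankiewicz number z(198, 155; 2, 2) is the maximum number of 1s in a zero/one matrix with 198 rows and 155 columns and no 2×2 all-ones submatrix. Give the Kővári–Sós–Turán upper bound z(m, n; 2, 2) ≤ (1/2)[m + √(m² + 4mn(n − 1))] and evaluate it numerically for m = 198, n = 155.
z(198, 155; 2, 2) ≤ (1/2)[198 + √(198² + 4·198·155·154)] = (1/2)[198 + √18944244] = 2275.2493

Kővári–Sós–Turán: let r_1, ..., r_198 be the row sums and z = Σ r_i the total number of 1s. Each pair of columns can share at most one row with both entries 1 (else a 2×2 all-ones block appears), so Σ_i C(r_i, 2) ≤ C(155, 2) = 11935. By convexity Σ_i C(r_i, 2) ≥ 198·C(z/198, 2) = z(z − 198)/(2·198), giving z² − 198z − 198·155·154 ≤ 0 and hence z ≤ (1/2)[198 + √(39204 + 4·4726260)] = (1/2)[198 + √18944244] ≈ (1/2)(198 + 4352.4986) = 2275.2493.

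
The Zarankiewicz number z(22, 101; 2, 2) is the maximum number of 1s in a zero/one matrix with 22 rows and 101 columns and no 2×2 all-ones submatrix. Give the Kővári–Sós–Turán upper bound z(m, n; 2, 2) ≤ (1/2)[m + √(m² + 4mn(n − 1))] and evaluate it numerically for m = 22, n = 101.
z(22, 101; 2, 2) ≤ (1/2)[22 + √(22² + 4·22·101·100)] = (1/2)[22 + √889284] = 482.5093

Kővári–Sós–Turán: let r_1, ..., r_22 be the row sums and z = Σ r_i the total number of 1s. Each pair of columns can share at most one row with both entries 1 (else a 2×2 all-ones block appears), so Σ_i C(r_i, 2) ≤ C(101, 2) = 5050. By convexity Σ_i C(r_i, 2) ≥ 22·C(z/22, 2) = z(z − 22)/(2·22), giving z² − 22z − 22·101·100 ≤ 0 and hence z ≤ (1/2)[22 + √(484 + 4·222200)] = (1/2)[22 + √889284] ≈ (1/2)(22 + 943.0186) = 482.5093.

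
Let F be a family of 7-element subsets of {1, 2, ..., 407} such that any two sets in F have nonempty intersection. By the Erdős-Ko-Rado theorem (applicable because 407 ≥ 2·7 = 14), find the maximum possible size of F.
max |F| = C(406, 6) = 5993843472981

Erdős-Ko-Rado (1961): when n ≥ 2k, max |F| = C(n−1, k−1). The bound is attained by the star {A : i ∈ A} for any fixed i ∈ [n]. Here C(407−1, 7−1) = C(406, 6) = 5993843472981.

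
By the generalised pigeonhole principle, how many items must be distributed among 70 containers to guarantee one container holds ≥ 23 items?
n = (23 − 1)·70 + 1 = 1541

By the generalised pigeonhole principle, to guarantee some box contains ≥ r objects we need more than (r − 1) · k objects total. Threshold: n = (r − 1) · k + 1. With r = 23 and k = 70: n = 22 · 70 + 1 = 1540 + 1 = 1541. For n = 1540 = 22 · 70, we can put exactly 22 objects in every box, avoiding 23 in any single one — so 1541 is tight.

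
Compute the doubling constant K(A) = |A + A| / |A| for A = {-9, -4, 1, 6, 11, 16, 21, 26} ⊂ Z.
K = |A + A| / |A| = 15/8

Enumerate A + A = {a + b : a, b ∈ A}. With |A| = 8, there are |A|^2 = 64 ordered sum pairs; collecting distinct values, A + A = {-18, -13, -8, -3, 2, 7, 12, 17, 22, 27, 32, 37, 42, 47, 52}, so |A + A| = 15. Thus K = 15/8. Here |A + A| = 2|A| − 1 = 15, the minimum possible — so K = 15/8 is minimal, which holds iff A is an arithmetic progression.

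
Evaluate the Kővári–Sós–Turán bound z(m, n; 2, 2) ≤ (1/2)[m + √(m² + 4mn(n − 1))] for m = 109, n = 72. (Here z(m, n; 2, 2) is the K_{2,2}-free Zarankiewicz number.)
z(109, 72; 2, 2) ≤ (1/2)[109 + √(109² + 4·109·72·71)] = (1/2)[109 + √2240713] = 802.9506

Kővári–Sós–Turán: let r_1, ..., r_109 be the row sums and z = Σ r_i the total number of 1s. Each pair of columns can share at most one row with both entries 1 (else a 2×2 all-ones block appears), so Σ_i C(r_i, 2) ≤ C(72, 2) = 2556. By convexity Σ_i C(r_i, 2) ≥ 109·C(z/109, 2) = z(z − 109)/(2·109), giving z² − 109z − 109·72·71 ≤ 0 and hence z ≤ (1/2)[109 + √(11881 + 4·557208)] = (1/2)[109 + √2240713] ≈ (1/2)(109 + 1496.9011) = 802.9506.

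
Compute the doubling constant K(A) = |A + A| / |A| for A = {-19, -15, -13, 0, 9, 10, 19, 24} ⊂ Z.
K = |A + A| / |A| = 33/8

Enumerate A + A = {a + b : a, b ∈ A}. With |A| = 8, there are |A|^2 = 64 ordered sum pairs; collecting distinct values, A + A = {-38, -34, -32, -30, -28, -26, -19, -15, -13, -10, -9, -6, -5, -4, -3, 0, 4, 5, 6, 9, 10, 11, 18, 19, 20, 24, 28, 29, 33, 34, 38, 43, 48}, so |A + A| = 33. Thus K = 33/8. For comparison, the minimum possible |A + A| over all 8-element sets is 2·8 − 1 = 15 (so min K = 15/8), attained only by arithmetic progressions.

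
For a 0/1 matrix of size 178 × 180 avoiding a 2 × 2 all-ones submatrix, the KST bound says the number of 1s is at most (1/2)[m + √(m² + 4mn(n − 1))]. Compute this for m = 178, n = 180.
z(178, 180; 2, 2) ≤ (1/2)[178 + √(178² + 4·178·180·179)] = (1/2)[178 + √22972324] = 2485.4726

Kővári–Sós–Turán: let r_1, ..., r_178 be the row sums and z = Σ r_i the total number of 1s. Each pair of columns can share at most one row with both entries 1 (else a 2×2 all-ones block appears), so Σ_i C(r_i, 2) ≤ C(180, 2) = 16110. By convexity Σ_i C(r_i, 2) ≥ 178·C(z/178, 2) = z(z − 178)/(2·178), giving z² − 178z − 178·180·179 ≤ 0 and hence z ≤ (1/2)[178 + √(31684 + 4·5735160)] = (1/2)[178 + √22972324] ≈ (1/2)(178 + 4792.9452) = 2485.4726.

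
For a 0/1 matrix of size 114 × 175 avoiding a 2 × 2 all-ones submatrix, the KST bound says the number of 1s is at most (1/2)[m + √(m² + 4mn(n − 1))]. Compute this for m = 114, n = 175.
z(114, 175; 2, 2) ≤ (1/2)[114 + √(114² + 4·114·175·174)] = (1/2)[114 + √13898196] = 1921.0142

Kővári–Sós–Turán: let r_1, ..., r_114 be the row sums and z = Σ r_i the total number of 1s. Each pair of columns can share at most one row with both entries 1 (else a 2×2 all-ones block appears), so Σ_i C(r_i, 2) ≤ C(175, 2) = 15225. By convexity Σ_i C(r_i, 2) ≥ 114·C(z/114, 2) = z(z − 114)/(2·114), giving z² − 114z − 114·175·174 ≤ 0 and hence z ≤ (1/2)[114 + √(12996 + 4·3471300)] = (1/2)[114 + √13898196] ≈ (1/2)(114 + 3728.0284) = 1921.0142.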